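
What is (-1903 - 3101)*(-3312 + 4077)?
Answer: -3828060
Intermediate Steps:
(-1903 - 3101)*(-3312 + 4077) = -5004*765 = -3828060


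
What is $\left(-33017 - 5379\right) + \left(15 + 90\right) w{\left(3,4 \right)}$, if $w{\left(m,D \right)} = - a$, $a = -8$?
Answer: $-37556$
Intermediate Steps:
$w{\left(m,D \right)} = 8$ ($w{\left(m,D \right)} = \left(-1\right) \left(-8\right) = 8$)
$\left(-33017 - 5379\right) + \left(15 + 90\right) w{\left(3,4 \right)} = \left(-33017 - 5379\right) + \left(15 + 90\right) 8 = -38396 + 105 \cdot 8 = -38396 + 840 = -37556$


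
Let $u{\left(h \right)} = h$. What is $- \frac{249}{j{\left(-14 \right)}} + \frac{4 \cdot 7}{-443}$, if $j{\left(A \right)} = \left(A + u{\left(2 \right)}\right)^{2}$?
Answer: $- \frac{38113}{21264} \approx -1.7924$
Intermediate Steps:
$j{\left(A \right)} = \left(2 + A\right)^{2}$ ($j{\left(A \right)} = \left(A + 2\right)^{2} = \left(2 + A\right)^{2}$)
$- \frac{249}{j{\left(-14 \right)}} + \frac{4 \cdot 7}{-443} = - \frac{249}{\left(2 - 14\right)^{2}} + \frac{4 \cdot 7}{-443} = - \frac{249}{\left(-12\right)^{2}} + 28 \left(- \frac{1}{443}\right) = - \frac{249}{144} - \frac{28}{443} = \left(-249\right) \frac{1}{144} - \frac{28}{443} = - \frac{83}{48} - \frac{28}{443} = - \frac{38113}{21264}$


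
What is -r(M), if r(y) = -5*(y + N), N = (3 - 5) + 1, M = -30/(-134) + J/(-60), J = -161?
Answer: 7667/804 ≈ 9.5361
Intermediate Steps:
M = 11687/4020 (M = -30/(-134) - 161/(-60) = -30*(-1/134) - 161*(-1/60) = 15/67 + 161/60 = 11687/4020 ≈ 2.9072)
N = -1 (N = -2 + 1 = -1)
r(y) = 5 - 5*y (r(y) = -5*(y - 1) = -5*(-1 + y) = 5 - 5*y)
-r(M) = -(5 - 5*11687/4020) = -(5 - 11687/804) = -1*(-7667/804) = 7667/804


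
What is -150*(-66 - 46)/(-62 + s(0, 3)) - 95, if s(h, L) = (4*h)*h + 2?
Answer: -375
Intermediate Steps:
s(h, L) = 2 + 4*h**2 (s(h, L) = 4*h**2 + 2 = 2 + 4*h**2)
-150*(-66 - 46)/(-62 + s(0, 3)) - 95 = -150*(-66 - 46)/(-62 + (2 + 4*0**2)) - 95 = -(-16800)/(-62 + (2 + 4*0)) - 95 = -(-16800)/(-62 + (2 + 0)) - 95 = -(-16800)/(-62 + 2) - 95 = -(-16800)/(-60) - 95 = -(-16800)*(-1)/60 - 95 = -150*28/15 - 95 = -280 - 95 = -375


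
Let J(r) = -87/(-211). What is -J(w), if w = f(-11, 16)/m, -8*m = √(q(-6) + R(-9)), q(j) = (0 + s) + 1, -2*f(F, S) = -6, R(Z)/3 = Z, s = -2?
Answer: -87/211 ≈ -0.41232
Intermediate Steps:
R(Z) = 3*Z
f(F, S) = 3 (f(F, S) = -½*(-6) = 3)
q(j) = -1 (q(j) = (0 - 2) + 1 = -2 + 1 = -1)
m = -I*√7/4 (m = -√(-1 + 3*(-9))/8 = -√(-1 - 27)/8 = -I*√7/4 ≈ -0.66144*I)
w = 12*I*√7/7 (w = 3/((-I*√7/4)) = 3*(4*I*√7/7) = 12*I*√7/7 ≈ 4.5356*I)
J(r) = 87/211 (J(r) = -87*(-1/211) = 87/211)
-J(w) = -1*87/211 = -87/211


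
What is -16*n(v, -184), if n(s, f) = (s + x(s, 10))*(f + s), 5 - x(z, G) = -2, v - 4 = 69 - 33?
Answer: 108288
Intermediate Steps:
v = 40 (v = 4 + (69 - 33) = 4 + 36 = 40)
x(z, G) = 7 (x(z, G) = 5 - 1*(-2) = 5 + 2 = 7)
n(s, f) = (7 + s)*(f + s) (n(s, f) = (s + 7)*(f + s) = (7 + s)*(f + s))
-16*n(v, -184) = -16*(40**2 + 7*(-184) + 7*40 - 184*40) = -16*(1600 - 1288 + 280 - 7360) = -16*(-6768) = 108288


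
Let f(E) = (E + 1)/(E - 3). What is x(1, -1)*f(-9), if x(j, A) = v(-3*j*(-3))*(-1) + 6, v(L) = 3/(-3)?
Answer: 14/3 ≈ 4.6667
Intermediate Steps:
v(L) = -1 (v(L) = 3*(-⅓) = -1)
f(E) = (1 + E)/(-3 + E)
x(j, A) = 7 (x(j, A) = -1*(-1) + 6 = 1 + 6 = 7)
x(1, -1)*f(-9) = 7*((1 - 9)/(-3 - 9)) = 7*(-8/(-12)) = 7*(-1/12*(-8)) = 7*(⅔) = 14/3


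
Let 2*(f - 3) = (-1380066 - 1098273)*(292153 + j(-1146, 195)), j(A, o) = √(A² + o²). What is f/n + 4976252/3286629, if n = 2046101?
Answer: -2379677081554217665/13449549767058 - 7435017*√150149/4092202 ≈ -1.7764e+5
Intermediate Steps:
f = -724054173861/2 - 7435017*√150149/2 (f = 3 + ((-1380066 - 1098273)*(292153 + √((-1146)² + 195²)))/2 = 3 + (-2478339*(292153 + √(1313316 + 38025)))/2 = 3 + (-2478339*(292153 + √1351341))/2 = 3 + (-2478339*(292153 + 3*√150149))/2 = 3 + (-724054173867 - 7435017*√150149)/2 = 3 + (-724054173867/2 - 7435017*√150149/2) = -724054173861/2 - 7435017*√150149/2 ≈ -3.6347e+11)
f/n + 4976252/3286629 = (-724054173861/2 - 7435017*√150149/2)/2046101 + 4976252/3286629 = (-724054173861/2 - 7435017*√150149/2)*(1/2046101) + 4976252*(1/3286629) = (-724054173861/4092202 - 7435017*√150149/4092202) + 4976252/3286629 = -2379677081554217665/13449549767058 - 7435017*√150149/4092202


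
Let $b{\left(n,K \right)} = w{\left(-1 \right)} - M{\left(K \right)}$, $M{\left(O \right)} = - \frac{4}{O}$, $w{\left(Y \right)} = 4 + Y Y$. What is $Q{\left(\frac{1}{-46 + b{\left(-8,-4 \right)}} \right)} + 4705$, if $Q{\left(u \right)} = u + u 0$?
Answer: $\frac{197609}{42} \approx 4705.0$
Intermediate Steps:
$w{\left(Y \right)} = 4 + Y^{2}$
$b{\left(n,K \right)} = 5 + \frac{4}{K}$ ($b{\left(n,K \right)} = \left(4 + \left(-1\right)^{2}\right) - - \frac{4}{K} = \left(4 + 1\right) + \frac{4}{K} = 5 + \frac{4}{K}$)
$Q{\left(u \right)} = u$ ($Q{\left(u \right)} = u + 0 = u$)
$Q{\left(\frac{1}{-46 + b{\left(-8,-4 \right)}} \right)} + 4705 = \frac{1}{-46 + \left(5 + \frac{4}{-4}\right)} + 4705 = \frac{1}{-46 + \left(5 + 4 \left(- \frac{1}{4}\right)\right)} + 4705 = \frac{1}{-46 + \left(5 - 1\right)} + 4705 = \frac{1}{-46 + 4} + 4705 = \frac{1}{-42} + 4705 = - \frac{1}{42} + 4705 = \frac{197609}{42}$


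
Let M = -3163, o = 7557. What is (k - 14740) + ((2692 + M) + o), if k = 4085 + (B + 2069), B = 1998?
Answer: 498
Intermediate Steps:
k = 8152 (k = 4085 + (1998 + 2069) = 4085 + 4067 = 8152)
(k - 14740) + ((2692 + M) + o) = (8152 - 14740) + ((2692 - 3163) + 7557) = -6588 + (-471 + 7557) = -6588 + 7086 = 498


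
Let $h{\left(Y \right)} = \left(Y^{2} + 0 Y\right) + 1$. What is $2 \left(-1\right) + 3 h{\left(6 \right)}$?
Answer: $109$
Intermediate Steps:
$h{\left(Y \right)} = 1 + Y^{2}$ ($h{\left(Y \right)} = \left(Y^{2} + 0\right) + 1 = Y^{2} + 1 = 1 + Y^{2}$)
$2 \left(-1\right) + 3 h{\left(6 \right)} = 2 \left(-1\right) + 3 \left(1 + 6^{2}\right) = -2 + 3 \left(1 + 36\right) = -2 + 3 \cdot 37 = -2 + 111 = 109$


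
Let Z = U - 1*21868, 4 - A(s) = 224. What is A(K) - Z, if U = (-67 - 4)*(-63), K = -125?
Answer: 17175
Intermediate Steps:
A(s) = -220 (A(s) = 4 - 1*224 = 4 - 224 = -220)
U = 4473 (U = -71*(-63) = 4473)
Z = -17395 (Z = 4473 - 1*21868 = 4473 - 21868 = -17395)
A(K) - Z = -220 - 1*(-17395) = -220 + 17395 = 17175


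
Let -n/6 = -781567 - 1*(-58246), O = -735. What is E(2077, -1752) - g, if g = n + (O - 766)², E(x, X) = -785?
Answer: -6593712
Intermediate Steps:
n = 4339926 (n = -6*(-781567 - 1*(-58246)) = -6*(-781567 + 58246) = -6*(-723321) = 4339926)
g = 6592927 (g = 4339926 + (-735 - 766)² = 4339926 + (-1501)² = 4339926 + 2253001 = 6592927)
E(2077, -1752) - g = -785 - 1*6592927 = -785 - 6592927 = -6593712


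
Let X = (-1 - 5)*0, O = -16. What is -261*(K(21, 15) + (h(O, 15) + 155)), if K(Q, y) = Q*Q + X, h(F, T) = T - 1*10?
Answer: -156861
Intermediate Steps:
X = 0 (X = -6*0 = 0)
h(F, T) = -10 + T (h(F, T) = T - 10 = -10 + T)
K(Q, y) = Q² (K(Q, y) = Q*Q + 0 = Q² + 0 = Q²)
-261*(K(21, 15) + (h(O, 15) + 155)) = -261*(21² + ((-10 + 15) + 155)) = -261*(441 + (5 + 155)) = -261*(441 + 160) = -261*601 = -156861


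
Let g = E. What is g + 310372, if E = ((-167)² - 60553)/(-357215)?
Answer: 110869566644/357215 ≈ 3.1037e+5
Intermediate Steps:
E = 32664/357215 (E = (27889 - 60553)*(-1/357215) = -32664*(-1/357215) = 32664/357215 ≈ 0.091441)
g = 32664/357215 ≈ 0.091441
g + 310372 = 32664/357215 + 310372 = 110869566644/357215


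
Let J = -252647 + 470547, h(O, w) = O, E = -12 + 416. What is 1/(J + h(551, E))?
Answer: 1/218451 ≈ 4.5777e-6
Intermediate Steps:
E = 404
J = 217900
1/(J + h(551, E)) = 1/(217900 + 551) = 1/218451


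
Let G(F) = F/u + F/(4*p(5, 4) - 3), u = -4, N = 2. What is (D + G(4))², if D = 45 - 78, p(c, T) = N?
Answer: 27556/25 ≈ 1102.2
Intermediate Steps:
p(c, T) = 2
D = -33
G(F) = -F/20 (G(F) = F/(-4) + F/(4*2 - 3) = F*(-¼) + F/(8 - 3) = -F/4 + F/5 = -F/20)
(D + G(4))² = (-33 - 1/20*4)² = (-33 - ⅕)² = (-166/5)² = 27556/25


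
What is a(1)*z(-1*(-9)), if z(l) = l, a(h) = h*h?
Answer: 9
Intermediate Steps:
a(h) = h²
a(1)*z(-1*(-9)) = 1²*(-1*(-9)) = 1*9 = 9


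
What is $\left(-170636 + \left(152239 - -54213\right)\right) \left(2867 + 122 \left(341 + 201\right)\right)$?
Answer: $2470981656$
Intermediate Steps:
$\left(-170636 + \left(152239 - -54213\right)\right) \left(2867 + 122 \left(341 + 201\right)\right) = \left(-170636 + \left(152239 + 54213\right)\right) \left(2867 + 122 \cdot 542\right) = \left(-170636 + 206452\right) \left(2867 + 66124\right) = 35816 \cdot 68991 = 2470981656$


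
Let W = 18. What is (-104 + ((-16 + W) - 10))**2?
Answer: 12544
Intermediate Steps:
(-104 + ((-16 + W) - 10))**2 = (-104 + ((-16 + 18) - 10))**2 = (-104 + (2 - 10))**2 = (-104 - 8)**2 = (-112)**2 = 12544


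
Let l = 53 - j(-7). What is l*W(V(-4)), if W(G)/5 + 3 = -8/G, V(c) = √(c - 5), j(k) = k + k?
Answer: -1005 + 2680*I/3 ≈ -1005.0 + 893.33*I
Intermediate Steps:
j(k) = 2*k
V(c) = √(-5 + c)
l = 67 (l = 53 - 2*(-7) = 53 - 1*(-14) = 53 + 14 = 67)
W(G) = -15 - 40/G (W(G) = -15 + 5*(-8/G) = -15 - 40/G)
l*W(V(-4)) = 67*(-15 - 40/√(-5 - 4)) = 67*(-15 - 40*(-I/3)) = 67*(-15 - (-40)*I/3) = 67*(-15 + 40*I/3) = -1005 + 2680*I/3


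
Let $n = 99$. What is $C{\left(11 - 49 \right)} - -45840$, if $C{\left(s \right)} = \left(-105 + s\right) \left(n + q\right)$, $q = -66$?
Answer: $41121$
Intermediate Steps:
$C{\left(s \right)} = -3465 + 33 s$ ($C{\left(s \right)} = \left(-105 + s\right) \left(99 - 66\right) = \left(-105 + s\right) 33 = -3465 + 33 s$)
$C{\left(11 - 49 \right)} - -45840 = \left(-3465 + 33 \left(11 - 49\right)\right) - -45840 = \left(-3465 + 33 \left(11 - 49\right)\right) + 45840 = \left(-3465 + 33 \left(-38\right)\right) + 45840 = \left(-3465 - 1254\right) + 45840 = -4719 + 45840 = 41121$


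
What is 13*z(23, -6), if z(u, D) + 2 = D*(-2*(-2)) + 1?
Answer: -325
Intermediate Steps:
z(u, D) = -1 + 4*D (z(u, D) = -2 + (D*(-2*(-2)) + 1) = -2 + (D*4 + 1) = -2 + (4*D + 1) = -2 + (1 + 4*D) = -1 + 4*D)
13*z(23, -6) = 13*(-1 + 4*(-6)) = 13*(-1 - 24) = 13*(-25) = -325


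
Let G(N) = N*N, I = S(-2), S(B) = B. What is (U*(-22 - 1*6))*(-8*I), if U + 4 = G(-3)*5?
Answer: -18368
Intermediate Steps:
I = -2
G(N) = N²
U = 41 (U = -4 + (-3)²*5 = -4 + 9*5 = -4 + 45 = 41)
(U*(-22 - 1*6))*(-8*I) = (41*(-22 - 1*6))*(-8*(-2)) = (41*(-22 - 6))*16 = (41*(-28))*16 = -1148*16 = -18368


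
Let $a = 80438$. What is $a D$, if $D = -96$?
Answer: $-7722048$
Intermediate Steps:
$a D = 80438 \left(-96\right) = -7722048$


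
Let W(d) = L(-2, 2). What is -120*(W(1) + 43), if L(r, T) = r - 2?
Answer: -4680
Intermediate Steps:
L(r, T) = -2 + r
W(d) = -4 (W(d) = -2 - 2 = -4)
-120*(W(1) + 43) = -120*(-4 + 43) = -120*39 = -4680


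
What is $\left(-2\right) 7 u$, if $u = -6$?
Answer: $84$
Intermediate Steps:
$\left(-2\right) 7 u = \left(-2\right) 7 \left(-6\right) = \left(-14\right) \left(-6\right) = 84$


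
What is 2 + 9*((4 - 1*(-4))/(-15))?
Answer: -14/5 ≈ -2.8000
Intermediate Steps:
2 + 9*((4 - 1*(-4))/(-15)) = 2 + 9*((4 + 4)*(-1/15)) = 2 + 9*(8*(-1/15)) = 2 + 9*(-8/15) = 2 - 24/5 = -14/5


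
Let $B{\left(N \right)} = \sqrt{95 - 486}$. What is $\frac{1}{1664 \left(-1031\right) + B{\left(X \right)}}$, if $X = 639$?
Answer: $- \frac{1715584}{2943228461447} - \frac{i \sqrt{391}}{2943228461447} \approx -5.8289 \cdot 10^{-7} - 6.7184 \cdot 10^{-12} i$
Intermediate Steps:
$B{\left(N \right)} = i \sqrt{391}$ ($B{\left(N \right)} = \sqrt{-391} = i \sqrt{391}$)
$\frac{1}{1664 \left(-1031\right) + B{\left(X \right)}} = \frac{1}{1664 \left(-1031\right) + i \sqrt{391}} = \frac{1}{-1715584 + i \sqrt{391}}$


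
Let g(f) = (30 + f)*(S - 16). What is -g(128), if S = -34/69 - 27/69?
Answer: 184070/69 ≈ 2667.7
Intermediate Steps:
S = -61/69 (S = -34*1/69 - 27*1/69 = -34/69 - 9/23 = -61/69 ≈ -0.88406)
g(f) = -11650/23 - 1165*f/69 (g(f) = (30 + f)*(-61/69 - 16) = (30 + f)*(-1165/69) = -11650/23 - 1165*f/69)
-g(128) = -(-11650/23 - 1165/69*128) = -(-11650/23 - 149120/69) = -1*(-184070/69) = 184070/69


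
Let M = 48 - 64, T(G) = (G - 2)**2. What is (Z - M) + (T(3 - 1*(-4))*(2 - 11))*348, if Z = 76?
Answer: -78208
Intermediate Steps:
T(G) = (-2 + G)**2
M = -16
(Z - M) + (T(3 - 1*(-4))*(2 - 11))*348 = (76 - 1*(-16)) + ((-2 + (3 - 1*(-4)))**2*(2 - 11))*348 = (76 + 16) + ((-2 + (3 + 4))**2*(-9))*348 = 92 + ((-2 + 7)**2*(-9))*348 = 92 + (5**2*(-9))*348 = 92 + (25*(-9))*348 = 92 - 225*348 = 92 - 78300 = -78208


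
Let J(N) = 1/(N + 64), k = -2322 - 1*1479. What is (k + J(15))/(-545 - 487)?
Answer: 150139/40764 ≈ 3.6831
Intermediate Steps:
k = -3801 (k = -2322 - 1479 = -3801)
J(N) = 1/(64 + N)
(k + J(15))/(-545 - 487) = (-3801 + 1/(64 + 15))/(-545 - 487) = (-3801 + 1/79)/(-1032) = (-3801 + 1/79)*(-1/1032) = -300278/79*(-1/1032) = 150139/40764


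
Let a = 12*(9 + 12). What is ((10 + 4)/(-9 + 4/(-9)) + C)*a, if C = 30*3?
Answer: 1896048/85 ≈ 22306.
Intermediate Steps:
C = 90
a = 252 (a = 12*21 = 252)
((10 + 4)/(-9 + 4/(-9)) + C)*a = ((10 + 4)/(-9 + 4/(-9)) + 90)*252 = (14/(-9 + 4*(-⅑)) + 90)*252 = (14/(-9 - 4/9) + 90)*252 = (14/(-85/9) + 90)*252 = (-9/85*14 + 90)*252 = (-126/85 + 90)*252 = (7524/85)*252 = 1896048/85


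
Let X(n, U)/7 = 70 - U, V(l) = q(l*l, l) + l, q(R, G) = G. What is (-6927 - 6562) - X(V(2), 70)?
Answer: -13489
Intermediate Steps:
V(l) = 2*l (V(l) = l + l = 2*l)
X(n, U) = 490 - 7*U (X(n, U) = 7*(70 - U) = 490 - 7*U)
(-6927 - 6562) - X(V(2), 70) = (-6927 - 6562) - (490 - 7*70) = -13489 - (490 - 490) = -13489 - 1*0 = -13489 + 0 = -13489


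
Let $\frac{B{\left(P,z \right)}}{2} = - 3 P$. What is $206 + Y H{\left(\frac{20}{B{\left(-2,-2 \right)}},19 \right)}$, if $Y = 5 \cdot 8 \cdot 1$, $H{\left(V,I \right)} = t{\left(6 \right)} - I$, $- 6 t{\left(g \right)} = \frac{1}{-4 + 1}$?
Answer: $- \frac{4966}{9} \approx -551.78$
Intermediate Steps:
$t{\left(g \right)} = \frac{1}{18}$ ($t{\left(g \right)} = - \frac{1}{6 \left(-4 + 1\right)} = - \frac{1}{6 \left(-3\right)} = \left(- \frac{1}{6}\right) \left(- \frac{1}{3}\right) = \frac{1}{18}$)
$B{\left(P,z \right)} = - 6 P$ ($B{\left(P,z \right)} = 2 \left(- 3 P\right) = - 6 P$)
$H{\left(V,I \right)} = \frac{1}{18} - I$
$Y = 40$ ($Y = 40 \cdot 1 = 40$)
$206 + Y H{\left(\frac{20}{B{\left(-2,-2 \right)}},19 \right)} = 206 + 40 \left(\frac{1}{18} - 19\right) = 206 + 40 \left(- \frac{341}{18}\right) = 206 - \frac{6820}{9} = - \frac{4966}{9}$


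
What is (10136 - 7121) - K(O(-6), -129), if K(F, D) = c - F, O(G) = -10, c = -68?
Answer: 3073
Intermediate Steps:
K(F, D) = -68 - F
(10136 - 7121) - K(O(-6), -129) = (10136 - 7121) - (-68 - 1*(-10)) = 3015 - (-68 + 10) = 3015 - 1*(-58) = 3015 + 58 = 3073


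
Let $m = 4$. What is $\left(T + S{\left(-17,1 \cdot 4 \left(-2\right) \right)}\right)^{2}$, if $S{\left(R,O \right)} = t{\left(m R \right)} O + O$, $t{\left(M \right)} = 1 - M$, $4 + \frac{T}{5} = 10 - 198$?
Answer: $2310400$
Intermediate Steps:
$T = -960$ ($T = -20 + 5 \left(10 - 198\right) = -20 + 5 \left(-188\right) = -20 - 940 = -960$)
$S{\left(R,O \right)} = O + O \left(1 - 4 R\right)$ ($S{\left(R,O \right)} = \left(1 - 4 R\right) O + O = O \left(1 - 4 R\right) + O = O + O \left(1 - 4 R\right)$)
$\left(T + S{\left(-17,1 \cdot 4 \left(-2\right) \right)}\right)^{2} = \left(-960 + 2 \cdot 1 \cdot 4 \left(-2\right) \left(1 - -34\right)\right)^{2} = \left(-960 + 2 \cdot 4 \left(-2\right) \left(1 + 34\right)\right)^{2} = \left(-960 + 2 \left(-8\right) 35\right)^{2} = \left(-960 - 560\right)^{2} = \left(-1520\right)^{2} = 2310400$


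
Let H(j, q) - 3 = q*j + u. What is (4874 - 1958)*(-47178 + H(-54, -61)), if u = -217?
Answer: -128589768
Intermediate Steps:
H(j, q) = -214 + j*q (H(j, q) = 3 + (q*j - 217) = 3 + (j*q - 217) = 3 + (-217 + j*q) = -214 + j*q)
(4874 - 1958)*(-47178 + H(-54, -61)) = (4874 - 1958)*(-47178 + (-214 - 54*(-61))) = 2916*(-47178 + (-214 + 3294)) = 2916*(-47178 + 3080) = 2916*(-44098) = -128589768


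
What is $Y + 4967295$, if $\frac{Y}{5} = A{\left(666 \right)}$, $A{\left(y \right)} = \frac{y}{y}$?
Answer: $4967300$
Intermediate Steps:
$A{\left(y \right)} = 1$
$Y = 5$ ($Y = 5 \cdot 1 = 5$)
$Y + 4967295 = 5 + 4967295 = 4967300$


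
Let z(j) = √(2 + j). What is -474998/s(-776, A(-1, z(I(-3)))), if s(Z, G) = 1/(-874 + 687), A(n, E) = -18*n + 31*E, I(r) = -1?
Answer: 88824626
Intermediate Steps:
s(Z, G) = -1/187 (s(Z, G) = 1/(-187) = -1/187)
-474998/s(-776, A(-1, z(I(-3)))) = -474998/(-1/187) = -474998*(-187) = 88824626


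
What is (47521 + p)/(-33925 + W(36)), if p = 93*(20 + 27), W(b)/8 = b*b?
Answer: -51892/23557 ≈ -2.2028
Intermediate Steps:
W(b) = 8*b**2 (W(b) = 8*(b*b) = 8*b**2)
p = 4371 (p = 93*47 = 4371)
(47521 + p)/(-33925 + W(36)) = (47521 + 4371)/(-33925 + 8*36**2) = 51892/(-33925 + 8*1296) = 51892/(-33925 + 10368) = 51892/(-23557) = 51892*(-1/23557) = -51892/23557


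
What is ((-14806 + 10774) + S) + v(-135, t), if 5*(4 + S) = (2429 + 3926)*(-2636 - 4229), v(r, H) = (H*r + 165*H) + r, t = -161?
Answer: -8734416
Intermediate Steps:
v(r, H) = r + 165*H + H*r (v(r, H) = (165*H + H*r) + r = r + 165*H + H*r)
S = -8725419 (S = -4 + ((2429 + 3926)*(-2636 - 4229))/5 = -4 + (6355*(-6865))/5 = -4 + (⅕)*(-43627075) = -4 - 8725415 = -8725419)
((-14806 + 10774) + S) + v(-135, t) = ((-14806 + 10774) - 8725419) + (-135 + 165*(-161) - 161*(-135)) = (-4032 - 8725419) + (-135 - 26565 + 21735) = -8729451 - 4965 = -8734416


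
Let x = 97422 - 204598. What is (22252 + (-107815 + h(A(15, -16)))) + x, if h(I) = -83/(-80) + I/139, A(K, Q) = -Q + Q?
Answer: -15419037/80 ≈ -1.9274e+5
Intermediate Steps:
A(K, Q) = 0
h(I) = 83/80 + I/139 (h(I) = -83*(-1/80) + I*(1/139) = 83/80 + I/139)
x = -107176
(22252 + (-107815 + h(A(15, -16)))) + x = (22252 + (-107815 + (83/80 + (1/139)*0))) - 107176 = (22252 + (-107815 + (83/80 + 0))) - 107176 = (22252 + (-107815 + 83/80)) - 107176 = (22252 - 8625117/80) - 107176 = -6844957/80 - 107176 = -15419037/80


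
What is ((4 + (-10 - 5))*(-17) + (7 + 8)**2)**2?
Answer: 169744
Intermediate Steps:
((4 + (-10 - 5))*(-17) + (7 + 8)**2)**2 = ((4 - 15)*(-17) + 15**2)**2 = (-11*(-17) + 225)**2 = (187 + 225)**2 = 412**2 = 169744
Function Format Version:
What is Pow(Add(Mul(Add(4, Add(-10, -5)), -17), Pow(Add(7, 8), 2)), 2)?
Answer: 169744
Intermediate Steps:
Pow(Add(Mul(Add(4, Add(-10, -5)), -17), Pow(Add(7, 8), 2)), 2) = Pow(Add(Mul(Add(4, -15), -17), Pow(15, 2)), 2) = Pow(Add(Mul(-11, -17), 225), 2) = Pow(Add(187, 225), 2) = Pow(412, 2) = 169744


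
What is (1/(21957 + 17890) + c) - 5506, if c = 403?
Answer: -203339240/39847 ≈ -5103.0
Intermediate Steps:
(1/(21957 + 17890) + c) - 5506 = (1/(21957 + 17890) + 403) - 5506 = (1/39847 + 403) - 5506 = 16058342/39847 - 5506 = -203339240/39847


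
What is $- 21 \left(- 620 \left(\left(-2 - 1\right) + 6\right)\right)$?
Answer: $39060$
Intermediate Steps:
$- 21 \left(- 620 \left(\left(-2 - 1\right) + 6\right)\right) = - 21 \left(- 620 \left(-3 + 6\right)\right) = - 21 \left(\left(-620\right) 3\right) = \left(-21\right) \left(-1860\right) = 39060$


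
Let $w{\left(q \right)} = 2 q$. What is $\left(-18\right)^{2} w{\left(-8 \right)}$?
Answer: $-5184$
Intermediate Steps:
$\left(-18\right)^{2} w{\left(-8 \right)} = \left(-18\right)^{2} \cdot 2 \left(-8\right) = 324 \left(-16\right) = -5184$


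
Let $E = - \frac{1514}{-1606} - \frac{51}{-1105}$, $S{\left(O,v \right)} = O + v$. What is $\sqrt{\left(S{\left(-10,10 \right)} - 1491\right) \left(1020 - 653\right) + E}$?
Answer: $\frac{i \sqrt{1490735956333195}}{52195} \approx 739.73 i$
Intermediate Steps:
$E = \frac{51614}{52195}$ ($E = \left(-1514\right) \left(- \frac{1}{1606}\right) - - \frac{3}{65} = \frac{757}{803} + \frac{3}{65} = \frac{51614}{52195} \approx 0.98887$)
$\sqrt{\left(S{\left(-10,10 \right)} - 1491\right) \left(1020 - 653\right) + E} = \sqrt{\left(\left(-10 + 10\right) - 1491\right) \left(1020 - 653\right) + \frac{51614}{52195}} = \sqrt{\left(0 - 1491\right) 367 + \frac{51614}{52195}} = \sqrt{\left(-1491\right) 367 + \frac{51614}{52195}} = \sqrt{-547197 + \frac{51614}{52195}} = \sqrt{- \frac{28560895801}{52195}} = \frac{i \sqrt{1490735956333195}}{52195}$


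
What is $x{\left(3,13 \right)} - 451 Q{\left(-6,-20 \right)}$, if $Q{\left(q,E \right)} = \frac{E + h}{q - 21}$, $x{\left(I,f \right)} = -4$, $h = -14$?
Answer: $- \frac{15442}{27} \approx -571.93$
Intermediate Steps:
$Q{\left(q,E \right)} = \frac{-14 + E}{-21 + q}$ ($Q{\left(q,E \right)} = \frac{E - 14}{q - 21} = \frac{-14 + E}{-21 + q}$)
$x{\left(3,13 \right)} - 451 Q{\left(-6,-20 \right)} = -4 - 451 \frac{-14 - 20}{-21 - 6} = -4 - 451 \frac{1}{-27} \left(-34\right) = -4 - 451 \left(\left(- \frac{1}{27}\right) \left(-34\right)\right) = -4 - \frac{15334}{27} = - \frac{15442}{27}$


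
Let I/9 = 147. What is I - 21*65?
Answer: -42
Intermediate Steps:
I = 1323 (I = 9*147 = 1323)
I - 21*65 = 1323 - 21*65 = 1323 - 1365 = -42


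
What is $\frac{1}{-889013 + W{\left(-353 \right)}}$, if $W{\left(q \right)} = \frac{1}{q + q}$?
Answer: $- \frac{706}{627643179} \approx -1.1248 \cdot 10^{-6}$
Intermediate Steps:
$W{\left(q \right)} = \frac{1}{2 q}$
$\frac{1}{-889013 + W{\left(-353 \right)}} = \frac{1}{-889013 + \frac{1}{2 \left(-353\right)}} = \frac{1}{-889013 + \frac{1}{2} \left(- \frac{1}{353}\right)} = \frac{1}{-889013 - \frac{1}{706}} = \frac{1}{- \frac{627643179}{706}} = - \frac{706}{627643179}$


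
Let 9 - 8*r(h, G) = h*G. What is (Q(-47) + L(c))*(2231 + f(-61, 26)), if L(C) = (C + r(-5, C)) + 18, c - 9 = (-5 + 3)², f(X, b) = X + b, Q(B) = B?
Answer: -14823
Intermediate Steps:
c = 13 (c = 9 + (-5 + 3)² = 9 + (-2)² = 9 + 4 = 13)
r(h, G) = 9/8 - G*h/8 (r(h, G) = 9/8 - h*G/8 = 9/8 - G*h/8)
L(C) = 153/8 + 13*C/8 (L(C) = (C + (9/8 - ⅛*C*(-5))) + 18 = (C + (9/8 + 5*C/8)) + 18 = (9/8 + 13*C/8) + 18 = 153/8 + 13*C/8)
(Q(-47) + L(c))*(2231 + f(-61, 26)) = (-47 + (153/8 + (13/8)*13))*(2231 + (-61 + 26)) = (-47 + (153/8 + 169/8))*(2231 - 35) = (-47 + 161/4)*2196 = -27/4*2196 = -14823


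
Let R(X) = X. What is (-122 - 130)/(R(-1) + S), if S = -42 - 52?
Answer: 252/95 ≈ 2.6526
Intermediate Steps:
S = -94
(-122 - 130)/(R(-1) + S) = (-122 - 130)/(-1 - 94) = -252/(-95) = -252*(-1/95) = 252/95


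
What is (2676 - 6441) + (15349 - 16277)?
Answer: -4693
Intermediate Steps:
(2676 - 6441) + (15349 - 16277) = -3765 - 928 = -4693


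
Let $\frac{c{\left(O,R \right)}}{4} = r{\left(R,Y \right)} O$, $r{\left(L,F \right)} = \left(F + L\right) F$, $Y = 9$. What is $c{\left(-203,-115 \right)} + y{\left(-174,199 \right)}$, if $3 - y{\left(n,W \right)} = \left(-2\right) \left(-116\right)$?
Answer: $774419$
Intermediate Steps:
$r{\left(L,F \right)} = F \left(F + L\right)$
$y{\left(n,W \right)} = -229$ ($y{\left(n,W \right)} = 3 - \left(-2\right) \left(-116\right) = 3 - 232 = -229$)
$c{\left(O,R \right)} = 4 O \left(81 + 9 R\right)$ ($c{\left(O,R \right)} = 4 \cdot 9 \left(9 + R\right) O = 4 \left(81 + 9 R\right) O = 4 O \left(81 + 9 R\right)$)
$c{\left(-203,-115 \right)} + y{\left(-174,199 \right)} = 36 \left(-203\right) \left(9 - 115\right) - 229 = 36 \left(-203\right) \left(-106\right) - 229 = 774648 - 229 = 774419$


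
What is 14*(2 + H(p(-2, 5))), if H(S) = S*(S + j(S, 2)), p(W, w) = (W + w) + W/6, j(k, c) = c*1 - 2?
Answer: 1148/9 ≈ 127.56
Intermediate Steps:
j(k, c) = -2 + c (j(k, c) = c - 2 = -2 + c)
p(W, w) = w + 7*W/6 (p(W, w) = (W + w) + W*(1/6) = (W + w) + W/6 = w + 7*W/6)
H(S) = S**2 (H(S) = S*(S + (-2 + 2)) = S*(S + 0) = S*S = S**2)
14*(2 + H(p(-2, 5))) = 14*(2 + (5 + (7/6)*(-2))**2) = 14*(2 + (5 - 7/3)**2) = 14*(2 + (8/3)**2) = 14*(2 + 64/9) = 14*(82/9) = 1148/9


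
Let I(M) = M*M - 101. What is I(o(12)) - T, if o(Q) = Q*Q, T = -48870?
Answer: 69505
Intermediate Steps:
o(Q) = Q²
I(M) = -101 + M² (I(M) = M² - 101 = -101 + M²)
I(o(12)) - T = (-101 + (12²)²) - 1*(-48870) = (-101 + 144²) + 48870 = (-101 + 20736) + 48870 = 20635 + 48870 = 69505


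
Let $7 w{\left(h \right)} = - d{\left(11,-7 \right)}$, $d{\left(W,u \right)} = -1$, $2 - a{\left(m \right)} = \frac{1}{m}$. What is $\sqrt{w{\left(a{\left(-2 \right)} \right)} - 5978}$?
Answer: $\frac{i \sqrt{292915}}{7} \approx 77.317 i$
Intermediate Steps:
$a{\left(m \right)} = 2 - \frac{1}{m}$
$w{\left(h \right)} = \frac{1}{7}$ ($w{\left(h \right)} = \frac{\left(-1\right) \left(-1\right)}{7} = \frac{1}{7} \cdot 1 = \frac{1}{7}$)
$\sqrt{w{\left(a{\left(-2 \right)} \right)} - 5978} = \sqrt{\frac{1}{7} - 5978} = \sqrt{- \frac{41845}{7}} = \frac{i \sqrt{292915}}{7}$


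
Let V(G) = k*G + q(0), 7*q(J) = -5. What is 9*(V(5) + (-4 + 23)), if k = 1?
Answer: 1467/7 ≈ 209.57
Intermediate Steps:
q(J) = -5/7 (q(J) = (1/7)*(-5) = -5/7)
V(G) = -5/7 + G (V(G) = 1*G - 5/7 = G - 5/7 = -5/7 + G)
9*(V(5) + (-4 + 23)) = 9*((-5/7 + 5) + (-4 + 23)) = 9*(30/7 + 19) = 9*(163/7) = 1467/7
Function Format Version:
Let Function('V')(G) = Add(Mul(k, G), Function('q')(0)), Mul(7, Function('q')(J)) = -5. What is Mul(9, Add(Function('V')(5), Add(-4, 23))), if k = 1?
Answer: Rational(1467, 7) ≈ 209.57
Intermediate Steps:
Function('q')(J) = Rational(-5, 7) (Function('q')(J) = Mul(Rational(1, 7), -5) = Rational(-5, 7))
Function('V')(G) = Add(Rational(-5, 7), G) (Function('V')(G) = Add(Mul(1, G), Rational(-5, 7)) = Add(G, Rational(-5, 7)) = Add(Rational(-5, 7), G))
Mul(9, Add(Function('V')(5), Add(-4, 23))) = Mul(9, Add(Add(Rational(-5, 7), 5), Add(-4, 23))) = Mul(9, Add(Rational(30, 7), 19)) = Mul(9, Rational(163, 7)) = Rational(1467, 7)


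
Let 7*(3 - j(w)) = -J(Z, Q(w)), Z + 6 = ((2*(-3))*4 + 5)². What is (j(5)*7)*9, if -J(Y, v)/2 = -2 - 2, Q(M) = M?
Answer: 261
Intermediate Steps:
Z = 355 (Z = -6 + ((2*(-3))*4 + 5)² = -6 + (-6*4 + 5)² = -6 + (-24 + 5)² = -6 + (-19)² = -6 + 361 = 355)
J(Y, v) = 8 (J(Y, v) = -2*(-2 - 2) = -2*(-4) = 8)
j(w) = 29/7 (j(w) = 3 - (-1)*8/7 = 3 - ⅐*(-8) = 3 + 8/7 = 29/7)
(j(5)*7)*9 = ((29/7)*7)*9 = 29*9 = 261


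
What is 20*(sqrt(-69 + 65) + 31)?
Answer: 620 + 40*I ≈ 620.0 + 40.0*I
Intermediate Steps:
20*(sqrt(-69 + 65) + 31) = 20*(sqrt(-4) + 31) = 20*(2*I + 31) = 20*(31 + 2*I) = 620 + 40*I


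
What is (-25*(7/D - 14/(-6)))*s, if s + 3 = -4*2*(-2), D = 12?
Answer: -11375/12 ≈ -947.92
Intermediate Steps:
s = 13 (s = -3 - 4*2*(-2) = -3 - 8*(-2) = -3 + 16 = 13)
(-25*(7/D - 14/(-6)))*s = -25*(7/12 - 14/(-6))*13 = -25*(7*(1/12) - 14*(-1/6))*13 = -25*(7/12 + 7/3)*13 = -25*35/12*13 = -875/12*13 = -11375/12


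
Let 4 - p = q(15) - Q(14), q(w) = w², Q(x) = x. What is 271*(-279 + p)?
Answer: -131706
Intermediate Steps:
p = -207 (p = 4 - (15² - 1*14) = 4 - (225 - 14) = 4 - 1*211 = 4 - 211 = -207)
271*(-279 + p) = 271*(-279 - 207) = 271*(-486) = -131706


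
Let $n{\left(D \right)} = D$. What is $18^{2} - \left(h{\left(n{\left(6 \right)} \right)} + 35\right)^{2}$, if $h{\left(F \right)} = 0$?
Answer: $-901$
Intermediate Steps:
$18^{2} - \left(h{\left(n{\left(6 \right)} \right)} + 35\right)^{2} = 18^{2} - \left(0 + 35\right)^{2} = 324 - 35^{2} = 324 - 1225 = -901$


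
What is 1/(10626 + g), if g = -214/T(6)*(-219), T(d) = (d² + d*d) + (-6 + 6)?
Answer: 12/135323 ≈ 8.8677e-5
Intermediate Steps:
T(d) = 2*d² (T(d) = (d² + d²) + 0 = 2*d² + 0 = 2*d²)
g = 7811/12 (g = -214/(2*6²)*(-219) = -214/(2*36)*(-219) = -214/72*(-219) = -214*1/72*(-219) = -107/36*(-219) = 7811/12 ≈ 650.92)
1/(10626 + g) = 1/(10626 + 7811/12) = 1/(135323/12) = 12/135323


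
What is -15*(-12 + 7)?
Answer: 75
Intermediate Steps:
-15*(-12 + 7) = -15*(-5) = 75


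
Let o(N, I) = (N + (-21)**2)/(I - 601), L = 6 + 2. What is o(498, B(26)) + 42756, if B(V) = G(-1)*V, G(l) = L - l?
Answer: 15690513/367 ≈ 42753.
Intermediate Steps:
L = 8
G(l) = 8 - l
B(V) = 9*V (B(V) = (8 - 1*(-1))*V = (8 + 1)*V = 9*V)
o(N, I) = (441 + N)/(-601 + I) (o(N, I) = (N + 441)/(-601 + I) = (441 + N)/(-601 + I))
o(498, B(26)) + 42756 = (441 + 498)/(-601 + 9*26) + 42756 = 939/(-601 + 234) + 42756 = 939/(-367) + 42756 = -1/367*939 + 42756 = -939/367 + 42756 = 15690513/367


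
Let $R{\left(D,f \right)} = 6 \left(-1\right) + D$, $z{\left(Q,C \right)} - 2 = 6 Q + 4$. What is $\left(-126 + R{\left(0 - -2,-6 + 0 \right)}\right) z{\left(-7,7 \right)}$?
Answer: $4680$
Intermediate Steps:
$z{\left(Q,C \right)} = 6 + 6 Q$ ($z{\left(Q,C \right)} = 2 + \left(6 Q + 4\right) = 2 + \left(4 + 6 Q\right) = 6 + 6 Q$)
$R{\left(D,f \right)} = -6 + D$
$\left(-126 + R{\left(0 - -2,-6 + 0 \right)}\right) z{\left(-7,7 \right)} = \left(-126 + \left(-6 + \left(0 - -2\right)\right)\right) \left(6 + 6 \left(-7\right)\right) = \left(-126 + \left(-6 + \left(0 + 2\right)\right)\right) \left(6 - 42\right) = \left(-126 + \left(-6 + 2\right)\right) \left(-36\right) = \left(-126 - 4\right) \left(-36\right) = \left(-130\right) \left(-36\right) = 4680$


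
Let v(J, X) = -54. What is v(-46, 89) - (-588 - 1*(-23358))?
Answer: -22824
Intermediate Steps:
v(-46, 89) - (-588 - 1*(-23358)) = -54 - (-588 - 1*(-23358)) = -54 - (-588 + 23358) = -54 - 1*22770 = -54 - 22770 = -22824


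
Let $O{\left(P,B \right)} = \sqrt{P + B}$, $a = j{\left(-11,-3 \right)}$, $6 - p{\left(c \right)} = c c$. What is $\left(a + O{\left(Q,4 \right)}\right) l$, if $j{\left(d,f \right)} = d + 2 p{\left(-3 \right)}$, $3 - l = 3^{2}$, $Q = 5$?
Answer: $84$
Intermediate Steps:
$l = -6$ ($l = 3 - 3^{2} = 3 - 9 = -6$)
$p{\left(c \right)} = 6 - c^{2}$ ($p{\left(c \right)} = 6 - c c = 6 - c^{2}$)
$j{\left(d,f \right)} = -6 + d$ ($j{\left(d,f \right)} = d + 2 \left(6 - \left(-3\right)^{2}\right) = d + 2 \left(6 - 9\right) = d + 2 \left(-3\right) = d - 6 = -6 + d$)
$a = -17$ ($a = -6 - 11 = -17$)
$O{\left(P,B \right)} = \sqrt{B + P}$
$\left(a + O{\left(Q,4 \right)}\right) l = \left(-17 + \sqrt{4 + 5}\right) \left(-6\right) = \left(-17 + \sqrt{9}\right) \left(-6\right) = \left(-17 + 3\right) \left(-6\right) = \left(-14\right) \left(-6\right) = 84$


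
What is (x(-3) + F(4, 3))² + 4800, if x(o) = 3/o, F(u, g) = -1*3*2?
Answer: 4849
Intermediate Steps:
F(u, g) = -6 (F(u, g) = -3*2 = -6)
(x(-3) + F(4, 3))² + 4800 = (3/(-3) - 6)² + 4800 = (3*(-⅓) - 6)² + 4800 = (-1 - 6)² + 4800 = (-7)² + 4800 = 49 + 4800 = 4849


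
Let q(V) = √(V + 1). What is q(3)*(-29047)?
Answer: -58094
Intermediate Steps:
q(V) = √(1 + V)
q(3)*(-29047) = √(1 + 3)*(-29047) = √4*(-29047) = 2*(-29047) = -58094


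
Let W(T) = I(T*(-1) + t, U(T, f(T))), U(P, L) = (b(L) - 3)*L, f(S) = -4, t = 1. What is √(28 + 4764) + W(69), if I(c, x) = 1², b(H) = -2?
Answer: 1 + 2*√1198 ≈ 70.224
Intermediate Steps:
U(P, L) = -5*L (U(P, L) = (-2 - 3)*L = -5*L)
I(c, x) = 1
W(T) = 1
√(28 + 4764) + W(69) = √(28 + 4764) + 1 = √4792 + 1 = 2*√1198 + 1 = 1 + 2*√1198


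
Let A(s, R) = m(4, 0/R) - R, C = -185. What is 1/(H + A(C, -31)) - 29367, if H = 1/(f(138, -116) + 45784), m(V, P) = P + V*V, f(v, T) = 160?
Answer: -63414143479/2159369 ≈ -29367.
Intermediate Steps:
m(V, P) = P + V**2
A(s, R) = 16 - R (A(s, R) = (0/R + 4**2) - R = (0 + 16) - R = 16 - R)
H = 1/45944 (H = 1/(160 + 45784) = 1/45944 ≈ 2.1766e-5)
1/(H + A(C, -31)) - 29367 = 1/(1/45944 + (16 - 1*(-31))) - 29367 = 1/(1/45944 + (16 + 31)) - 29367 = 1/(1/45944 + 47) - 29367 = 1/(2159369/45944) - 29367 = 45944/2159369 - 29367 = -63414143479/2159369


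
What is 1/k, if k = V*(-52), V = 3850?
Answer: -1/200200 ≈ -4.9950e-6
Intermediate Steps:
k = -200200 (k = 3850*(-52) = -200200)
1/k = 1/(-200200) = -1/200200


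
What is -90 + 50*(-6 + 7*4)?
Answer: 1010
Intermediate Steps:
-90 + 50*(-6 + 7*4) = -90 + 50*(-6 + 28) = -90 + 50*22 = -90 + 1100 = 1010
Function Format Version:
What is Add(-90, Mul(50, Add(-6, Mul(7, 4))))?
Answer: 1010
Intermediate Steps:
Add(-90, Mul(50, Add(-6, Mul(7, 4)))) = Add(-90, Mul(50, Add(-6, 28))) = Add(-90, Mul(50, 22)) = Add(-90, 1100) = 1010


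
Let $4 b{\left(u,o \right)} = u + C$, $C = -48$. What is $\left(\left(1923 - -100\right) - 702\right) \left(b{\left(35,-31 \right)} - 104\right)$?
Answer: $- \frac{566709}{4} \approx -1.4168 \cdot 10^{5}$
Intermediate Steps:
$b{\left(u,o \right)} = -12 + \frac{u}{4}$ ($b{\left(u,o \right)} = \frac{u - 48}{4} = \frac{-48 + u}{4} = -12 + \frac{u}{4}$)
$\left(\left(1923 - -100\right) - 702\right) \left(b{\left(35,-31 \right)} - 104\right) = \left(\left(1923 - -100\right) - 702\right) \left(\left(-12 + \frac{1}{4} \cdot 35\right) - 104\right) = \left(\left(1923 + 100\right) - 702\right) \left(\left(-12 + \frac{35}{4}\right) - 104\right) = \left(2023 - 702\right) \left(- \frac{13}{4} - 104\right) = 1321 \left(- \frac{429}{4}\right) = - \frac{566709}{4}$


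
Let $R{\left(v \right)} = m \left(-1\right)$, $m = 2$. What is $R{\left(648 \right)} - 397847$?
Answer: $-397849$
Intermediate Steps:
$R{\left(v \right)} = -2$ ($R{\left(v \right)} = 2 \left(-1\right) = -2$)
$R{\left(648 \right)} - 397847 = -2 - 397847 = -397849$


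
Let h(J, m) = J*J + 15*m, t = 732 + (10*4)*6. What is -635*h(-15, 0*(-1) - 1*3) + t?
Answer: -113328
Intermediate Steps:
t = 972 (t = 732 + 40*6 = 732 + 240 = 972)
h(J, m) = J² + 15*m
-635*h(-15, 0*(-1) - 1*3) + t = -635*((-15)² + 15*(0*(-1) - 1*3)) + 972 = -635*(225 + 15*(0 - 3)) + 972 = -635*(225 + 15*(-3)) + 972 = -635*(225 - 45) + 972 = -635*180 + 972 = -114300 + 972 = -113328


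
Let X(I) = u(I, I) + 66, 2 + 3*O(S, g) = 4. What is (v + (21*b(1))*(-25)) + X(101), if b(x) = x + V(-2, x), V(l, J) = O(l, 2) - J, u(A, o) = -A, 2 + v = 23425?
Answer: 23038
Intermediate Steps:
v = 23423 (v = -2 + 23425 = 23423)
O(S, g) = 2/3 (O(S, g) = -2/3 + (1/3)*4 = -2/3 + 4/3 = 2/3)
V(l, J) = 2/3 - J
b(x) = 2/3 (b(x) = x + (2/3 - x) = 2/3)
X(I) = 66 - I (X(I) = -I + 66 = 66 - I)
(v + (21*b(1))*(-25)) + X(101) = (23423 + (21*(2/3))*(-25)) + (66 - 1*101) = (23423 + 14*(-25)) + (66 - 101) = (23423 - 350) - 35 = 23073 - 35 = 23038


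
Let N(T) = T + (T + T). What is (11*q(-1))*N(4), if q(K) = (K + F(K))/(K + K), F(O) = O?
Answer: 132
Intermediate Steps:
q(K) = 1 (q(K) = (K + K)/(K + K) = (2*K)/((2*K)) = (2*K)*(1/(2*K)) = 1)
N(T) = 3*T (N(T) = T + 2*T = 3*T)
(11*q(-1))*N(4) = (11*1)*(3*4) = 11*12 = 132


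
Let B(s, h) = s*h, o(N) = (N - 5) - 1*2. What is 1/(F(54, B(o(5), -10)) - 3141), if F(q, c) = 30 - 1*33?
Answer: -1/3144 ≈ -0.00031807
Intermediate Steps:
o(N) = -7 + N (o(N) = (-5 + N) - 2 = -7 + N)
B(s, h) = h*s
F(q, c) = -3 (F(q, c) = 30 - 33 = -3)
1/(F(54, B(o(5), -10)) - 3141) = 1/(-3 - 3141) = 1/(-3144) = -1/3144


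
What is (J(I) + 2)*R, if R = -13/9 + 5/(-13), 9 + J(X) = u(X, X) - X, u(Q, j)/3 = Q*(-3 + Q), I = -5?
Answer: -25252/117 ≈ -215.83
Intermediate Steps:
u(Q, j) = 3*Q*(-3 + Q) (u(Q, j) = 3*(Q*(-3 + Q)) = 3*Q*(-3 + Q))
J(X) = -9 - X + 3*X*(-3 + X) (J(X) = -9 + (3*X*(-3 + X) - X) = -9 + (-X + 3*X*(-3 + X)) = -9 - X + 3*X*(-3 + X))
R = -214/117 (R = -13*⅑ + 5*(-1/13) = -13/9 - 5/13 = -214/117 ≈ -1.8291)
(J(I) + 2)*R = ((-9 - 1*(-5) + 3*(-5)*(-3 - 5)) + 2)*(-214/117) = ((-9 + 5 + 3*(-5)*(-8)) + 2)*(-214/117) = ((-9 + 5 + 120) + 2)*(-214/117) = (116 + 2)*(-214/117) = 118*(-214/117) = -25252/117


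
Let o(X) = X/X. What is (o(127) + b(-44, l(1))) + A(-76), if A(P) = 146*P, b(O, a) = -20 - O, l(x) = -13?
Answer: -11071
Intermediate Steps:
o(X) = 1
(o(127) + b(-44, l(1))) + A(-76) = (1 + (-20 - 1*(-44))) + 146*(-76) = (1 + (-20 + 44)) - 11096 = (1 + 24) - 11096 = 25 - 11096 = -11071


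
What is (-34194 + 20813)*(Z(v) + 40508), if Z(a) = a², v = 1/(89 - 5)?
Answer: -3824616952069/7056 ≈ -5.4204e+8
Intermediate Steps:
v = 1/84 ≈ 0.011905
(-34194 + 20813)*(Z(v) + 40508) = (-34194 + 20813)*((1/84)² + 40508) = -13381*(1/7056 + 40508) = -13381*285824449/7056 = -3824616952069/7056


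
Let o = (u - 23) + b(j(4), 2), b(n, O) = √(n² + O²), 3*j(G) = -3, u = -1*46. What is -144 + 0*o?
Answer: -144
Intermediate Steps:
u = -46
j(G) = -1 (j(G) = (⅓)*(-3) = -1)
b(n, O) = √(O² + n²)
o = -69 + √5 (o = (-46 - 23) + √(2² + (-1)²) = -69 + √(4 + 1) = -69 + √5 ≈ -66.764)
-144 + 0*o = -144 + 0*(-69 + √5) = -144 + 0 = -144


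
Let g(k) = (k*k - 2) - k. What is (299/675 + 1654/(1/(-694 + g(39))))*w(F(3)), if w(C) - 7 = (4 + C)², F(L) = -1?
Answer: 14040479984/675 ≈ 2.0801e+7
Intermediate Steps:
w(C) = 7 + (4 + C)²
g(k) = -2 + k² - k (g(k) = (k² - 2) - k = (-2 + k²) - k = -2 + k² - k)
(299/675 + 1654/(1/(-694 + g(39))))*w(F(3)) = (299/675 + 1654/(1/(-694 + (-2 + 39² - 1*39))))*(7 + (4 - 1)²) = (299*(1/675) + 1654/(1/(-694 + (-2 + 1521 - 39))))*(7 + 3²) = (299/675 + 1654/(1/(-694 + 1480)))*(7 + 9) = (299/675 + 1654/(1/786))*16 = (299/675 + 1654*786)*16 = (299/675 + 1300044)*16 = (877529999/675)*16 = 14040479984/675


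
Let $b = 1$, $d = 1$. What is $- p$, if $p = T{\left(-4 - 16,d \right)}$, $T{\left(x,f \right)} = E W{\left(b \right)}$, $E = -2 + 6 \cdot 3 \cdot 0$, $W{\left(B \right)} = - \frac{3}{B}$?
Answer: $-6$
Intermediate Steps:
$E = -2$ ($E = -2 + 18 \cdot 0 = -2 + 0 = -2$)
$T{\left(x,f \right)} = 6$ ($T{\left(x,f \right)} = - 2 \left(- \frac{3}{1}\right) = - 2 \left(\left(-3\right) 1\right) = \left(-2\right) \left(-3\right) = 6$)
$p = 6$
$- p = \left(-1\right) 6 = -6$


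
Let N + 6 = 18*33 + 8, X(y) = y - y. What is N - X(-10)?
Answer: 596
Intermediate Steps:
X(y) = 0
N = 596 (N = -6 + (18*33 + 8) = -6 + (594 + 8) = -6 + 602 = 596)
N - X(-10) = 596 - 1*0 = 596 + 0 = 596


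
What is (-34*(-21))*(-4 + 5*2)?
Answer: 4284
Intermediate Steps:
(-34*(-21))*(-4 + 5*2) = 714*(-4 + 10) = 714*6 = 4284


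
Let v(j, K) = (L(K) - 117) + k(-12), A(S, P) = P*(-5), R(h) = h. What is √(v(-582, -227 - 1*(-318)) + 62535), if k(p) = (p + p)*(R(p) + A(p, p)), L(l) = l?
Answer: √61357 ≈ 247.70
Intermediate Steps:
A(S, P) = -5*P
k(p) = -8*p² (k(p) = (p + p)*(p - 5*p) = (2*p)*(-4*p) = -8*p²)
v(j, K) = -1269 + K (v(j, K) = (K - 117) - 8*(-12)² = (-117 + K) - 8*144 = (-117 + K) - 1152 = -1269 + K)
√(v(-582, -227 - 1*(-318)) + 62535) = √((-1269 + (-227 - 1*(-318))) + 62535) = √((-1269 + (-227 + 318)) + 62535) = √((-1269 + 91) + 62535) = √(-1178 + 62535) = √61357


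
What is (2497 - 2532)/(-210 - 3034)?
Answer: 35/3244 ≈ 0.010789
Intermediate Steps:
(2497 - 2532)/(-210 - 3034) = -35/(-3244) = -35*(-1/3244) = 35/3244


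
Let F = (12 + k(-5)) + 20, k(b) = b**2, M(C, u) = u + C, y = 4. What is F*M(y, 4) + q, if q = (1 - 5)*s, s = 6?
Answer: 432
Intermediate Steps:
M(C, u) = C + u
q = -24 (q = (1 - 5)*6 = -4*6 = -24)
F = 57 (F = (12 + (-5)**2) + 20 = (12 + 25) + 20 = 37 + 20 = 57)
F*M(y, 4) + q = 57*(4 + 4) - 24 = 57*8 - 24 = 456 - 24 = 432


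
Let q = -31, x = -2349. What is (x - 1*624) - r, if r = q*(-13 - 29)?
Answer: -4275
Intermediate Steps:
r = 1302 (r = -31*(-13 - 29) = -31*(-42) = 1302)
(x - 1*624) - r = (-2349 - 1*624) - 1*1302 = (-2349 - 624) - 1302 = -2973 - 1302 = -4275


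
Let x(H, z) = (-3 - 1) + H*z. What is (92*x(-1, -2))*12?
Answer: -2208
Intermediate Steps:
x(H, z) = -4 + H*z
(92*x(-1, -2))*12 = (92*(-4 - 1*(-2)))*12 = (92*(-4 + 2))*12 = (92*(-2))*12 = -184*12 = -2208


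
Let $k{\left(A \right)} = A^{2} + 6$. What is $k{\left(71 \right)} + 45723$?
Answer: $50770$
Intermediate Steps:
$k{\left(A \right)} = 6 + A^{2}$
$k{\left(71 \right)} + 45723 = \left(6 + 71^{2}\right) + 45723 = \left(6 + 5041\right) + 45723 = 5047 + 45723 = 50770$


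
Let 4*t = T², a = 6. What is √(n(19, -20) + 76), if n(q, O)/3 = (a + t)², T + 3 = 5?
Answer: √223 ≈ 14.933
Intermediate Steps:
T = 2 (T = -3 + 5 = 2)
t = 1 (t = (¼)*2² = (¼)*4 = 1)
n(q, O) = 147 (n(q, O) = 3*(6 + 1)² = 3*7² = 3*49 = 147)
√(n(19, -20) + 76) = √(147 + 76) = √223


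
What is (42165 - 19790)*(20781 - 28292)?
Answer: -168058625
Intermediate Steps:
(42165 - 19790)*(20781 - 28292) = 22375*(-7511) = -168058625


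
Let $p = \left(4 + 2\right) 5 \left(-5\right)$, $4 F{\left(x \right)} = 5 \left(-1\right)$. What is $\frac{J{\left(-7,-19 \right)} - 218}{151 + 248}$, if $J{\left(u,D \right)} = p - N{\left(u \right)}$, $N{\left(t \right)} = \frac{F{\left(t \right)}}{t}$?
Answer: $- \frac{10309}{11172} \approx -0.92275$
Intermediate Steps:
$F{\left(x \right)} = - \frac{5}{4}$ ($F{\left(x \right)} = \frac{5 \left(-1\right)}{4} = \frac{1}{4} \left(-5\right) = - \frac{5}{4}$)
$N{\left(t \right)} = - \frac{5}{4 t}$
$p = -150$ ($p = 6 \cdot 5 \left(-5\right) = 30 \left(-5\right) = -150$)
$J{\left(u,D \right)} = -150 + \frac{5}{4 u}$ ($J{\left(u,D \right)} = -150 - - \frac{5}{4 u} = -150 + \frac{5}{4 u}$)
$\frac{J{\left(-7,-19 \right)} - 218}{151 + 248} = \frac{\left(-150 + \frac{5}{4 \left(-7\right)}\right) - 218}{151 + 248} = \frac{\left(-150 + \frac{5}{4} \left(- \frac{1}{7}\right)\right) - 218}{399} = \left(\left(-150 - \frac{5}{28}\right) - 218\right) \frac{1}{399} = \left(- \frac{4205}{28} - 218\right) \frac{1}{399} = \left(- \frac{10309}{28}\right) \frac{1}{399} = - \frac{10309}{11172}$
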